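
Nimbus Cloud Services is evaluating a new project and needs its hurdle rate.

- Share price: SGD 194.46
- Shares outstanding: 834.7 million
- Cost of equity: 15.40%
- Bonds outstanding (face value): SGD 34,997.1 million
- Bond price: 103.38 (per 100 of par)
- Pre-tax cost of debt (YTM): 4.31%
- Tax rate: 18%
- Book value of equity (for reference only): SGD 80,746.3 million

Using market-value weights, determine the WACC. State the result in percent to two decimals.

Market value of equity E = 194.46 × 834.7m = 162315.762m. Market value of debt D = 34997.1m × 103.38/100 = 36180.00198m.
Total capital V = 162315.762 + 36180.00198 = 198495.76398.
Equity: weight = 162315.762/198495.76398 = 0.8177; cost = 15.4%.
Bonds outstanding: weight = 36180.00198/198495.76398 = 0.1823; after-tax cost = 4.31% × (1 − 18%) = 3.5342%.
WACC = 0.8177 × 15.4000% + 0.1823 × 3.5342% = 13.2372%.

13.24%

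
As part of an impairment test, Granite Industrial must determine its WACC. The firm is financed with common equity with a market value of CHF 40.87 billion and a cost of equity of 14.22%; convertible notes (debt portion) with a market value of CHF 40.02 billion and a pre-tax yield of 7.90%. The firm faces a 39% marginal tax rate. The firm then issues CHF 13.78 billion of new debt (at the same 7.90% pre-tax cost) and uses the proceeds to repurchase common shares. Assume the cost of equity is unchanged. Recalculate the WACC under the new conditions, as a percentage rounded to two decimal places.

After the change:
Total capital V = 27.09 + 53.8 = 80.89.
Equity: weight = 27.09/80.89 = 0.3349; cost = 14.22%.
Convertible notes (debt portion): weight = 53.8/80.89 = 0.6651; after-tax cost = 7.9% × (1 − 39%) = 4.8190%.
WACC = 0.3349 × 14.2200% + 0.6651 × 4.8190% = 7.9674%.

7.97%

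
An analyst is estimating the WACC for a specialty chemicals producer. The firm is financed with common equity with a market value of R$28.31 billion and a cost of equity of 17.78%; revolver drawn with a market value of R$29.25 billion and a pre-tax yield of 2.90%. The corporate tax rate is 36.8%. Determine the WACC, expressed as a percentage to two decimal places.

Total capital V = 28.31 + 29.25 = 57.56.
Equity: weight = 28.31/57.56 = 0.4918; cost = 17.78%.
Revolver drawn: weight = 29.25/57.56 = 0.5082; after-tax cost = 2.9% × (1 − 36.8%) = 1.8328%.
WACC = 0.4918 × 17.7800% + 0.5082 × 1.8328% = 9.6762%.

9.68%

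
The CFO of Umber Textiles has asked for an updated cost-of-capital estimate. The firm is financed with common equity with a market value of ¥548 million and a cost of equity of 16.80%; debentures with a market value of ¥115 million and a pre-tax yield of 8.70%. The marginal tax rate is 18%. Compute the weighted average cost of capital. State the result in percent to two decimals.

Total capital V = 548 + 115 = 663.
Equity: weight = 548/663 = 0.8265; cost = 16.8%.
Debentures: weight = 115/663 = 0.1735; after-tax cost = 8.7% × (1 − 18%) = 7.1340%.
WACC = 0.8265 × 16.8000% + 0.1735 × 7.1340% = 15.1234%.

15.12%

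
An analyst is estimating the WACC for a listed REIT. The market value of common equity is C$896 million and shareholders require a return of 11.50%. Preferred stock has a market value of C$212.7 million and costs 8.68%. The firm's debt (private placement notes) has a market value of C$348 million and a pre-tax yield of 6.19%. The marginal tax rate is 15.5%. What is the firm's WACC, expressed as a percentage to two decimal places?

9.59%

Total capital V = 896 + 212.7 + 348 = 1456.7.
Equity: weight = 896/1456.7 = 0.6151; cost = 11.5%.
Preferred: weight = 212.7/1456.7 = 0.1460; cost = 8.68%.
Private placement notes: weight = 348/1456.7 = 0.2389; after-tax cost = 6.19% × (1 − 15.5%) = 5.2306%.
WACC = 0.6151 × 11.5000% + 0.1460 × 8.6800% + 0.2389 × 5.2306% = 9.5905%.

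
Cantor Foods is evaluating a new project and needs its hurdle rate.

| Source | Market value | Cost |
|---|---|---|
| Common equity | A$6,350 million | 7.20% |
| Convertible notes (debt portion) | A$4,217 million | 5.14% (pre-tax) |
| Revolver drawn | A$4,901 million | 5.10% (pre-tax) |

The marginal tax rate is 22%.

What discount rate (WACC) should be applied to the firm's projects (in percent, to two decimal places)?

5.31%

Total capital V = 6350 + 4217 + 4901 = 15468.
Equity: weight = 6350/15468 = 0.4105; cost = 7.2%.
Convertible notes (debt portion): weight = 4217/15468 = 0.2726; after-tax cost = 5.14% × (1 − 22%) = 4.0092%.
Revolver drawn: weight = 4901/15468 = 0.3168; after-tax cost = 5.1% × (1 − 22%) = 3.9780%.
WACC = 0.4105 × 7.2000% + 0.2726 × 4.0092% + 0.3168 × 3.9780% = 5.3092%.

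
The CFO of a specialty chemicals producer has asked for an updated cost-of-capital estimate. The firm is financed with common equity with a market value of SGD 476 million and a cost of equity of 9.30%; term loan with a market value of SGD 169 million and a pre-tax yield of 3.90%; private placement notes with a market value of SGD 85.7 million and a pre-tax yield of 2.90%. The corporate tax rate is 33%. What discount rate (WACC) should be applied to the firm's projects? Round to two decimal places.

6.89%

Total capital V = 476 + 169 + 85.7 = 730.7.
Equity: weight = 476/730.7 = 0.6514; cost = 9.3%.
Term loan: weight = 169/730.7 = 0.2313; after-tax cost = 3.9% × (1 − 33%) = 2.6130%.
Private placement notes: weight = 85.7/730.7 = 0.1173; after-tax cost = 2.9% × (1 − 33%) = 1.9430%.
WACC = 0.6514 × 9.3000% + 0.2313 × 2.6130% + 0.1173 × 1.9430% = 6.8905%.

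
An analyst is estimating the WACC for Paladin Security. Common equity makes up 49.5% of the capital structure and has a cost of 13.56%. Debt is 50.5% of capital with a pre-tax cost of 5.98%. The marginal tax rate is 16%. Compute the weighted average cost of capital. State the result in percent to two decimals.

9.25%

After-tax cost of debt = 5.98% × (1 − 16%) = 5.0232%.
WACC = 0.495 × 13.5600% + 0.505 × 5.0232% = 9.2489%.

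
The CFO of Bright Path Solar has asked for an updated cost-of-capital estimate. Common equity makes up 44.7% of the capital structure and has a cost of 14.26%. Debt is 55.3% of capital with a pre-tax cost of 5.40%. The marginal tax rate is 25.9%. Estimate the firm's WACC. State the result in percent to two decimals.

8.59%

After-tax cost of debt = 5.4% × (1 − 25.9%) = 4.0014%.
WACC = 0.447 × 14.2600% + 0.553 × 4.0014% = 8.5870%.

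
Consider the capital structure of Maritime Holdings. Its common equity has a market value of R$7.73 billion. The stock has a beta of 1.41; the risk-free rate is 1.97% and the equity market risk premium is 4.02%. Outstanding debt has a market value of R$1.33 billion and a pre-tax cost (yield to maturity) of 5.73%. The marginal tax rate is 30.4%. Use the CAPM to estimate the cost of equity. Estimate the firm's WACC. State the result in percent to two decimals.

7.10%

Cost of equity via CAPM: Re = 1.97% + 1.41 × 4.02% = 7.6382%.
Total capital V = 7.73 + 1.33 = 9.06.
Equity: weight = 7.73/9.06 = 0.8532; cost = 7.6382%.
Debt: weight = 1.33/9.06 = 0.1468; after-tax cost = 5.73% × (1 − 30.4%) = 3.9881%.
WACC = 0.8532 × 7.6382% + 0.1468 × 3.9881% = 7.1024%.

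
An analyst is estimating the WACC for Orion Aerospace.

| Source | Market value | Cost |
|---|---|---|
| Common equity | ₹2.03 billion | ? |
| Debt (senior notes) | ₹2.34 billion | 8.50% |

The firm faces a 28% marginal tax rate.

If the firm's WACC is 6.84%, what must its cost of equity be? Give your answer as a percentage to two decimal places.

Total capital V = 2.03 + 2.34 = 4.37.
Equity weight = 2.03/4.37 = 0.4645.
Senior notes weight = 2.34/4.37 = 0.5355.
Debt contribution = 0.5355 × 8.5% × (1 − 28%) = 3.2771%.
Required equity contribution = 6.84% − 3.2771% = 3.5629%.
Re = 3.5629% / 0.4645 = 7.6700%.

7.67%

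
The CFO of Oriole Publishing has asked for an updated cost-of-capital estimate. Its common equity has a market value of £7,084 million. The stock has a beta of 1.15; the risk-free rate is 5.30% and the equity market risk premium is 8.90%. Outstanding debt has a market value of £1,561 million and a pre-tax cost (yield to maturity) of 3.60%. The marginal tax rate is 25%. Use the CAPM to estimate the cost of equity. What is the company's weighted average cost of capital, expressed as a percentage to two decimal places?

Cost of equity via CAPM: Re = 5.3% + 1.15 × 8.9% = 15.5350%.
Total capital V = 7084 + 1561 = 8645.
Equity: weight = 7084/8645 = 0.8194; cost = 15.535%.
Debt: weight = 1561/8645 = 0.1806; after-tax cost = 3.6% × (1 − 25%) = 2.7000%.
WACC = 0.8194 × 15.5350% + 0.1806 × 2.7000% = 13.2174%.

13.22%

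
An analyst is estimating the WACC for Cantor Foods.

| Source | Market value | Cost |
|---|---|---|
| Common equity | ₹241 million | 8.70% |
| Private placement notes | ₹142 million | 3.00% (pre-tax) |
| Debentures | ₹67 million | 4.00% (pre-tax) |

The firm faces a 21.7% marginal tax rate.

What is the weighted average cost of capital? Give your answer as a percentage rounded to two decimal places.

5.87%

Total capital V = 241 + 142 + 67 = 450.
Equity: weight = 241/450 = 0.5356; cost = 8.7%.
Private placement notes: weight = 142/450 = 0.3156; after-tax cost = 3% × (1 − 21.7%) = 2.3490%.
Debentures: weight = 67/450 = 0.1489; after-tax cost = 4% × (1 − 21.7%) = 3.1320%.
WACC = 0.5356 × 8.7000% + 0.3156 × 2.3490% + 0.1489 × 3.1320% = 5.8669%.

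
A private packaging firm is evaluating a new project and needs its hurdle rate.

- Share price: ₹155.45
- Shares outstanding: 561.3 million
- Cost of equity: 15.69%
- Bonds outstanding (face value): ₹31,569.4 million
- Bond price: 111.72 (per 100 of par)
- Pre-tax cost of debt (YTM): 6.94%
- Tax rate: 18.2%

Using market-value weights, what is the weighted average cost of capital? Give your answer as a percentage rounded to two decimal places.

12.81%

Market value of equity E = 155.45 × 561.3m = 87254.085m. Market value of debt D = 31569.4m × 111.72/100 = 35269.33368m.
Total capital V = 87254.085 + 35269.33368 = 122523.41868.
Equity: weight = 87254.085/122523.41868 = 0.7121; cost = 15.69%.
Bonds outstanding: weight = 35269.33368/122523.41868 = 0.2879; after-tax cost = 6.94% × (1 − 18.2%) = 5.6769%.
WACC = 0.7121 × 15.6900% + 0.2879 × 5.6769% = 12.8077%.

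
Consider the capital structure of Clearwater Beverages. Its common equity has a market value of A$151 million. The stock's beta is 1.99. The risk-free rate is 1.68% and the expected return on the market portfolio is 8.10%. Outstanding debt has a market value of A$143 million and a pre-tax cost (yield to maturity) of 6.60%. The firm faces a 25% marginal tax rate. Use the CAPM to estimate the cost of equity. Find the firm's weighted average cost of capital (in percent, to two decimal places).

Market risk premium = 8.1% − 1.68% = 6.42%.
Cost of equity via CAPM: Re = 1.68% + 1.99 × 6.42% = 14.4558%.
Total capital V = 151 + 143 = 294.
Equity: weight = 151/294 = 0.5136; cost = 14.4558%.
Debt: weight = 143/294 = 0.4864; after-tax cost = 6.6% × (1 − 25%) = 4.9500%.
WACC = 0.5136 × 14.4558% + 0.4864 × 4.9500% = 9.8322%.

9.83%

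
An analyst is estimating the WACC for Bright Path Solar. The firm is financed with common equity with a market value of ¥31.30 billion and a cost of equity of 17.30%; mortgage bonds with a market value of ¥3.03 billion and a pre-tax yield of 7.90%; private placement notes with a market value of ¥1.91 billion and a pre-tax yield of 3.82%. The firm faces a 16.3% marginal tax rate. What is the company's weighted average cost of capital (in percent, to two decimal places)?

15.66%

Total capital V = 31.3 + 3.03 + 1.91 = 36.24.
Equity: weight = 31.3/36.24 = 0.8637; cost = 17.3%.
Mortgage bonds: weight = 3.03/36.24 = 0.0836; after-tax cost = 7.9% × (1 − 16.3%) = 6.6123%.
Private placement notes: weight = 1.91/36.24 = 0.0527; after-tax cost = 3.82% × (1 − 16.3%) = 3.1973%.
WACC = 0.8637 × 17.3000% + 0.0836 × 6.6123% + 0.0527 × 3.1973% = 15.6631%.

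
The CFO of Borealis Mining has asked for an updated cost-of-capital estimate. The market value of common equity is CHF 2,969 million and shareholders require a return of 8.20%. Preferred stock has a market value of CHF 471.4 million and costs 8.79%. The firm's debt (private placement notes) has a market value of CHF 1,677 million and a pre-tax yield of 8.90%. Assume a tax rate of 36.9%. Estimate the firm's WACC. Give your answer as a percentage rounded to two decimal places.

7.41%

Total capital V = 2969 + 471.4 + 1677 = 5117.4.
Equity: weight = 2969/5117.4 = 0.5802; cost = 8.2%.
Preferred: weight = 471.4/5117.4 = 0.0921; cost = 8.79%.
Private placement notes: weight = 1677/5117.4 = 0.3277; after-tax cost = 8.9% × (1 − 36.9%) = 5.6159%.
WACC = 0.5802 × 8.2000% + 0.0921 × 8.7900% + 0.3277 × 5.6159% = 7.4075%.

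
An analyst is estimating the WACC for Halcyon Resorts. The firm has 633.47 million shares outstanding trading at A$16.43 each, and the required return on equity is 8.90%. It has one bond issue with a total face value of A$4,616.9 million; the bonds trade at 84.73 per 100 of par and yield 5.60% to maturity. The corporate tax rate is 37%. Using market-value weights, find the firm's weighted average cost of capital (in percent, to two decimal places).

Market value of equity E = 16.43 × 633.47m = 10407.9121m. Market value of debt D = 4616.9m × 84.73/100 = 3911.89937m.
Total capital V = 10407.9121 + 3911.89937 = 14319.81147.
Equity: weight = 10407.9121/14319.81147 = 0.7268; cost = 8.9%.
Bonds outstanding: weight = 3911.89937/14319.81147 = 0.2732; after-tax cost = 5.6% × (1 − 37%) = 3.5280%.
WACC = 0.7268 × 8.9000% + 0.2732 × 3.5280% = 7.4325%.

7.43%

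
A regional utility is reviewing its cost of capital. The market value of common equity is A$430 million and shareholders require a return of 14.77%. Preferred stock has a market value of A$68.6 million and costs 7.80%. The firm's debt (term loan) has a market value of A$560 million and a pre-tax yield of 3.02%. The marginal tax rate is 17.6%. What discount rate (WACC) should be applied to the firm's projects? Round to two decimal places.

7.82%

Total capital V = 430 + 68.6 + 560 = 1058.6.
Equity: weight = 430/1058.6 = 0.4062; cost = 14.77%.
Preferred: weight = 68.6/1058.6 = 0.0648; cost = 7.8%.
Term loan: weight = 560/1058.6 = 0.5290; after-tax cost = 3.02% × (1 − 17.6%) = 2.4885%.
WACC = 0.4062 × 14.7700% + 0.0648 × 7.8000% + 0.5290 × 2.4885% = 7.8214%.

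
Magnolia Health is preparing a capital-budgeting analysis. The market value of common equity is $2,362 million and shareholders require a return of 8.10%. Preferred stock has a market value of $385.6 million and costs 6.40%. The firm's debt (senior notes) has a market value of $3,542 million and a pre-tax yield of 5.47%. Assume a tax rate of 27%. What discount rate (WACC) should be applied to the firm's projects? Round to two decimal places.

Total capital V = 2362 + 385.6 + 3542 = 6289.6.
Equity: weight = 2362/6289.6 = 0.3755; cost = 8.1%.
Preferred: weight = 385.6/6289.6 = 0.0613; cost = 6.4%.
Senior notes: weight = 3542/6289.6 = 0.5632; after-tax cost = 5.47% × (1 − 27%) = 3.9931%.
WACC = 0.3755 × 8.1000% + 0.0613 × 6.4000% + 0.5632 × 3.9931% = 5.6830%.

5.68%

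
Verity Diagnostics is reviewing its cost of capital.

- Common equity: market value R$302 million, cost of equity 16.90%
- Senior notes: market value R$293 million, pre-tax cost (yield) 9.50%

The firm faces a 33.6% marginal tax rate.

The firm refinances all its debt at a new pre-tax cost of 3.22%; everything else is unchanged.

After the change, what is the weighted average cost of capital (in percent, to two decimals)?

9.63%

After the change:
Total capital V = 302 + 293 = 595.
Equity: weight = 302/595 = 0.5076; cost = 16.9%.
Senior notes: weight = 293/595 = 0.4924; after-tax cost = 3.22% × (1 − 33.6%) = 2.1381%.
WACC = 0.5076 × 16.9000% + 0.4924 × 2.1381% = 9.6307%.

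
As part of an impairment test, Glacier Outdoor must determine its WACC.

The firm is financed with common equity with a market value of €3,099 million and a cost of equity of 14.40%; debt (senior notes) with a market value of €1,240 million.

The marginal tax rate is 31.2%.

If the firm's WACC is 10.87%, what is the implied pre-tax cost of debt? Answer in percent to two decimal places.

2.98%

Total capital V = 3099 + 1240 = 4339.
Equity weight = 3099/4339 = 0.7142.
Senior notes weight = 1240/4339 = 0.2858.
Equity contribution = 0.7142 × 14.4% = 10.2848%.
Remaining for debt = 10.87% − 10.2848% = 0.5852%.
Rd × (1 − 31.2%) × 0.2858 = 0.5852%  ⇒  Rd = 2.9765%.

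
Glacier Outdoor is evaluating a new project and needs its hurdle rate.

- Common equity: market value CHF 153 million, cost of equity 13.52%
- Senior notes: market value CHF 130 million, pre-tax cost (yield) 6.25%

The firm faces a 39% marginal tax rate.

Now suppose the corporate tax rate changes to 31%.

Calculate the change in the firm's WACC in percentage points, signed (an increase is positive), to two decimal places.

+0.23 pp

Current WACC:
Total capital V = 153 + 130 = 283.
Equity: weight = 153/283 = 0.5406; cost = 13.52%.
Senior notes: weight = 130/283 = 0.4594; after-tax cost = 6.25% × (1 − 39%) = 3.8125%.
WACC = 0.5406 × 13.5200% + 0.4594 × 3.8125% = 9.0607%.
After the change:
Total capital V = 153 + 130 = 283.
Equity: weight = 153/283 = 0.5406; cost = 13.52%.
Senior notes: weight = 130/283 = 0.4594; after-tax cost = 6.25% × (1 − 31%) = 4.3125%.
WACC = 0.5406 × 13.5200% + 0.4594 × 4.3125% = 9.2904%.
Change in WACC = 9.2904% − 9.0607% = 0.2297 pp.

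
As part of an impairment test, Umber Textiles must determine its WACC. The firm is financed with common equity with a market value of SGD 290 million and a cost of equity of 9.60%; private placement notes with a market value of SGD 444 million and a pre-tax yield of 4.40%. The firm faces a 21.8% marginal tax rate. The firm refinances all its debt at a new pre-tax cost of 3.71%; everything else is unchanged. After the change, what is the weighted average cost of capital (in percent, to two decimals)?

After the change:
Total capital V = 290 + 444 = 734.
Equity: weight = 290/734 = 0.3951; cost = 9.6%.
Private placement notes: weight = 444/734 = 0.6049; after-tax cost = 3.71% × (1 − 21.8%) = 2.9012%.
WACC = 0.3951 × 9.6000% + 0.6049 × 2.9012% = 5.5479%.

5.55%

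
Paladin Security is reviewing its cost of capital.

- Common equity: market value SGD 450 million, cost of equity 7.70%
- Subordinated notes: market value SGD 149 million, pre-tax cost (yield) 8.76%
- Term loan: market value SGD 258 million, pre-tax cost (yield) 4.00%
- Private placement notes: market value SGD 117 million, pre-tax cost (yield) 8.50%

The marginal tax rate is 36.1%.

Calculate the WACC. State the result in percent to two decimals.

5.74%

Total capital V = 450 + 149 + 258 + 117 = 974.
Equity: weight = 450/974 = 0.4620; cost = 7.7%.
Subordinated notes: weight = 149/974 = 0.1530; after-tax cost = 8.76% × (1 − 36.1%) = 5.5976%.
Term loan: weight = 258/974 = 0.2649; after-tax cost = 4% × (1 − 36.1%) = 2.5560%.
Private placement notes: weight = 117/974 = 0.1201; after-tax cost = 8.5% × (1 − 36.1%) = 5.4315%.
WACC = 0.4620 × 7.7000% + 0.1530 × 5.5976% + 0.2649 × 2.5560% + 0.1201 × 5.4315% = 5.7433%.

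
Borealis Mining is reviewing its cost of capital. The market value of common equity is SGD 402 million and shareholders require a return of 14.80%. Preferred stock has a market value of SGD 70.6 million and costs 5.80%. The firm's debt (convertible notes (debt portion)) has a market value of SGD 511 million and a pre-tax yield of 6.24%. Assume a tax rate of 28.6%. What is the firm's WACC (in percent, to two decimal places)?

8.78%

Total capital V = 402 + 70.6 + 511 = 983.6.
Equity: weight = 402/983.6 = 0.4087; cost = 14.8%.
Preferred: weight = 70.6/983.6 = 0.0718; cost = 5.8%.
Convertible notes (debt portion): weight = 511/983.6 = 0.5195; after-tax cost = 6.24% × (1 − 28.6%) = 4.4554%.
WACC = 0.4087 × 14.8000% + 0.0718 × 5.8000% + 0.5195 × 4.4554% = 8.7798%.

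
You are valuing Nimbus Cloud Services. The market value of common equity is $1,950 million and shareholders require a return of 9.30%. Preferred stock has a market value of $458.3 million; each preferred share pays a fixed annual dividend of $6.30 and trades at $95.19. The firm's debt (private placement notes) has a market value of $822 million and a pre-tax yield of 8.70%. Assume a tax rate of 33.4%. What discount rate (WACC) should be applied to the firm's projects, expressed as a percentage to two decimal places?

8.03%

Cost of preferred: Rp = 6.3 / 95.19 = 6.6183%.
Total capital V = 1950 + 458.3 + 822 = 3230.3.
Equity: weight = 1950/3230.3 = 0.6037; cost = 9.3%.
Preferred: weight = 458.3/3230.3 = 0.1419; cost = 6.6183%.
Private placement notes: weight = 822/3230.3 = 0.2545; after-tax cost = 8.7% × (1 − 33.4%) = 5.7942%.
WACC = 0.6037 × 9.3000% + 0.1419 × 6.6183% + 0.2545 × 5.7942% = 8.0274%.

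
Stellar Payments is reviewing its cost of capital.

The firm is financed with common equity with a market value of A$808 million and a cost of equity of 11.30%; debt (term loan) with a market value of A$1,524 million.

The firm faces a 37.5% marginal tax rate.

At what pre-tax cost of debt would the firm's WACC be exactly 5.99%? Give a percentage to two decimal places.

Total capital V = 808 + 1524 = 2332.
Equity weight = 808/2332 = 0.3465.
Term loan weight = 1524/2332 = 0.6535.
Equity contribution = 0.3465 × 11.3% = 3.9153%.
Remaining for debt = 5.99% − 3.9153% = 2.0747%.
Rd × (1 − 37.5%) × 0.6535 = 2.0747%  ⇒  Rd = 5.0796%.

5.08%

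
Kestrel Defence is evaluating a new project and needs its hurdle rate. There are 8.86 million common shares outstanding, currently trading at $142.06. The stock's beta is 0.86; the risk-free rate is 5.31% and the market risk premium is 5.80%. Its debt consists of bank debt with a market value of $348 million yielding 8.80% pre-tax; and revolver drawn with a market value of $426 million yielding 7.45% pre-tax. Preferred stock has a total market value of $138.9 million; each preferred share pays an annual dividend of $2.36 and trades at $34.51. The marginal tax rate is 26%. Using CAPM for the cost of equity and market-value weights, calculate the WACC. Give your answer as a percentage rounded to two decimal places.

8.53%

Cost of equity via CAPM: Re = 5.31% + 0.86 × 5.8% = 10.2980%.
Cost of preferred: Rp = 2.36 / 34.51 = 6.8386%.
Market value of equity E = 142.06 × 8.86m = 1258.6516m.
Total capital V = 1258.6516 + 138.9 + 348 + 426 = 2171.5516.
Equity: weight = 1258.6516/2171.5516 = 0.5796; cost = 10.298%.
Preferred: weight = 138.9/2171.5516 = 0.0640; cost = 6.8386%.
Bank debt: weight = 348/2171.5516 = 0.1603; after-tax cost = 8.8% × (1 − 26%) = 6.5120%.
Revolver drawn: weight = 426/2171.5516 = 0.1962; after-tax cost = 7.45% × (1 − 26%) = 5.5130%.
WACC = 0.5796 × 10.2980% + 0.0640 × 6.8386% + 0.1603 × 6.5120% + 0.1962 × 5.5130% = 8.5313%.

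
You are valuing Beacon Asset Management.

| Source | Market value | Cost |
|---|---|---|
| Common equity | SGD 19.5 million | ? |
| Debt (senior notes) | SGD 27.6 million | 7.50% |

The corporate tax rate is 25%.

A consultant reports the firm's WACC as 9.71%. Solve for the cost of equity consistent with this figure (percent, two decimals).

15.49%

Total capital V = 19.5 + 27.6 = 47.1.
Equity weight = 19.5/47.1 = 0.4140.
Senior notes weight = 27.6/47.1 = 0.5860.
Debt contribution = 0.5860 × 7.5% × (1 − 25%) = 3.2962%.
Required equity contribution = 9.71% − 3.2962% = 6.4138%.
Re = 6.4138% / 0.4140 = 15.4918%.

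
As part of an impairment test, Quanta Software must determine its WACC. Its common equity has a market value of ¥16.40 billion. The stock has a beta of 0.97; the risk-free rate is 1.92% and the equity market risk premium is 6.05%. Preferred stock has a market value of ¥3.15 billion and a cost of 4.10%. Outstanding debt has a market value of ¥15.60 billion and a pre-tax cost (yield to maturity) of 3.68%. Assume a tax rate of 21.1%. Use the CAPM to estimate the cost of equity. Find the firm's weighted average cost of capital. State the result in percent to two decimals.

5.29%

Cost of equity via CAPM: Re = 1.92% + 0.97 × 6.05% = 7.7885%.
Total capital V = 16.4 + 3.15 + 15.6 = 35.15.
Equity: weight = 16.4/35.15 = 0.4666; cost = 7.7885%.
Preferred: weight = 3.15/35.15 = 0.0896; cost = 4.1%.
Debt: weight = 15.6/35.15 = 0.4438; after-tax cost = 3.68% × (1 − 21.1%) = 2.9035%.
WACC = 0.4666 × 7.7885% + 0.0896 × 4.1000% + 0.4438 × 2.9035% = 5.2899%.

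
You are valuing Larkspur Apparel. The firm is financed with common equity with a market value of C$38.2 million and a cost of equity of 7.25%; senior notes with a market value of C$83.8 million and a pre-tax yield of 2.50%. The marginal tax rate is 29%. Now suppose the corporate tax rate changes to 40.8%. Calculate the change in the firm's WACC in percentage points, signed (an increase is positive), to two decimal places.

-0.20 pp

Current WACC:
Total capital V = 38.2 + 83.8 = 122.
Equity: weight = 38.2/122 = 0.3131; cost = 7.25%.
Senior notes: weight = 83.8/122 = 0.6869; after-tax cost = 2.5% × (1 − 29%) = 1.7750%.
WACC = 0.3131 × 7.2500% + 0.6869 × 1.7750% = 3.4893%.
After the change:
Total capital V = 38.2 + 83.8 = 122.
Equity: weight = 38.2/122 = 0.3131; cost = 7.25%.
Senior notes: weight = 83.8/122 = 0.6869; after-tax cost = 2.5% × (1 − 40.8%) = 1.4800%.
WACC = 0.3131 × 7.2500% + 0.6869 × 1.4800% = 3.2867%.
Change in WACC = 3.2867% − 3.4893% = -0.2026 pp.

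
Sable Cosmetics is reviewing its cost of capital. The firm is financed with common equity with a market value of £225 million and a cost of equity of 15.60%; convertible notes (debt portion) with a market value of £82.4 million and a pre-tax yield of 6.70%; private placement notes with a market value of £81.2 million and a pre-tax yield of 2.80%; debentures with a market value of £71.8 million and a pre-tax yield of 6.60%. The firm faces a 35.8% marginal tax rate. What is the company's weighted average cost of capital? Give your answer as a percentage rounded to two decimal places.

9.37%

Total capital V = 225 + 82.4 + 81.2 + 71.8 = 460.4.
Equity: weight = 225/460.4 = 0.4887; cost = 15.6%.
Convertible notes (debt portion): weight = 82.4/460.4 = 0.1790; after-tax cost = 6.7% × (1 − 35.8%) = 4.3014%.
Private placement notes: weight = 81.2/460.4 = 0.1764; after-tax cost = 2.8% × (1 − 35.8%) = 1.7976%.
Debentures: weight = 71.8/460.4 = 0.1560; after-tax cost = 6.6% × (1 − 35.8%) = 4.2372%.
WACC = 0.4887 × 15.6000% + 0.1790 × 4.3014% + 0.1764 × 1.7976% + 0.1560 × 4.2372% = 9.3715%.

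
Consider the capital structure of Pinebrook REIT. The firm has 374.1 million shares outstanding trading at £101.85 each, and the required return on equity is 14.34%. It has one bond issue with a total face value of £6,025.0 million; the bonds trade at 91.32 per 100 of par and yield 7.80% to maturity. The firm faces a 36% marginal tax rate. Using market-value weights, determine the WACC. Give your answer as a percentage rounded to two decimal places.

13.16%

Market value of equity E = 101.85 × 374.1m = 38102.085m. Market value of debt D = 6025m × 91.32/100 = 5502.03m.
Total capital V = 38102.085 + 5502.03 = 43604.115.
Equity: weight = 38102.085/43604.115 = 0.8738; cost = 14.34%.
Bonds outstanding: weight = 5502.03/43604.115 = 0.1262; after-tax cost = 7.8% × (1 − 36%) = 4.9920%.
WACC = 0.8738 × 14.3400% + 0.1262 × 4.9920% = 13.1605%.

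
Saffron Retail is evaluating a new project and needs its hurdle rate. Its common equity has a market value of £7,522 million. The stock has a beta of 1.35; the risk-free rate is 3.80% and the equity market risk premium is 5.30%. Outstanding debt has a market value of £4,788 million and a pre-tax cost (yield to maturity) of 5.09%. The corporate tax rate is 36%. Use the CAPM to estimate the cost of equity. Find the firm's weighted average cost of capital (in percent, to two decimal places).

Cost of equity via CAPM: Re = 3.8% + 1.35 × 5.3% = 10.9550%.
Total capital V = 7522 + 4788 = 12310.
Equity: weight = 7522/12310 = 0.6110; cost = 10.955%.
Debt: weight = 4788/12310 = 0.3890; after-tax cost = 5.09% × (1 − 36%) = 3.2576%.
WACC = 0.6110 × 10.9550% + 0.3890 × 3.2576% = 7.9611%.

7.96%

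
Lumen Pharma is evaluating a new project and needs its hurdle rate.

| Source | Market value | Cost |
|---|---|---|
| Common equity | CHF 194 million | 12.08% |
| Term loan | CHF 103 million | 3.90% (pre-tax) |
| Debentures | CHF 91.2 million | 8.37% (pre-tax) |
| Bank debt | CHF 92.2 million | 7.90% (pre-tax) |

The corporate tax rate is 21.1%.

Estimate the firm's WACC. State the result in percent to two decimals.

Total capital V = 194 + 103 + 91.2 + 92.2 = 480.4.
Equity: weight = 194/480.4 = 0.4038; cost = 12.08%.
Term loan: weight = 103/480.4 = 0.2144; after-tax cost = 3.9% × (1 − 21.1%) = 3.0771%.
Debentures: weight = 91.2/480.4 = 0.1898; after-tax cost = 8.37% × (1 − 21.1%) = 6.6039%.
Bank debt: weight = 92.2/480.4 = 0.1919; after-tax cost = 7.9% × (1 − 21.1%) = 6.2331%.
WACC = 0.4038 × 12.0800% + 0.2144 × 3.0771% + 0.1898 × 6.6039% + 0.1919 × 6.2331% = 7.9880%.

7.99%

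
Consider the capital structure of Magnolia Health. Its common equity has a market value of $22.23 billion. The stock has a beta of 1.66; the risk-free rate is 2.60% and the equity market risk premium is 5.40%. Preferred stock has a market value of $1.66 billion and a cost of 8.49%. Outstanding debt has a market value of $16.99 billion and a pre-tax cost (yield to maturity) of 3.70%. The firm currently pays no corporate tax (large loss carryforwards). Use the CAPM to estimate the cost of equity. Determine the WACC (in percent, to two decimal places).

8.17%

Cost of equity via CAPM: Re = 2.6% + 1.66 × 5.4% = 11.5640%.
Total capital V = 22.23 + 1.66 + 16.99 = 40.88.
Equity: weight = 22.23/40.88 = 0.5438; cost = 11.564%.
Preferred: weight = 1.66/40.88 = 0.0406; cost = 8.49%.
Debt: weight = 16.99/40.88 = 0.4156; after-tax cost = 3.7% × (1 − 0%) = 3.7000%.
WACC = 0.5438 × 11.5640% + 0.0406 × 8.4900% + 0.4156 × 3.7000% = 8.1708%.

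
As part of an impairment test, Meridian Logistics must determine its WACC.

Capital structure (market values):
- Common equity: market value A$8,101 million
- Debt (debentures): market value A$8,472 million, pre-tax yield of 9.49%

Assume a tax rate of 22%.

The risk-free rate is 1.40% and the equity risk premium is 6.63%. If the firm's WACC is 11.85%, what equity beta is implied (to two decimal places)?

Total capital V = 8101 + 8472 = 16573.
Equity weight = 8101/16573 = 0.4888.
Debentures weight = 8472/16573 = 0.5112.
Debt contribution = 0.5112 × 9.49% × (1 − 22%) = 3.7840%.
Required equity contribution = 11.85% − 3.7840% = 8.0660%  ⇒  Re = 16.5015%.
CAPM: 16.5015% = 1.4% + β × 6.63%  ⇒  β = 2.2778.

2.28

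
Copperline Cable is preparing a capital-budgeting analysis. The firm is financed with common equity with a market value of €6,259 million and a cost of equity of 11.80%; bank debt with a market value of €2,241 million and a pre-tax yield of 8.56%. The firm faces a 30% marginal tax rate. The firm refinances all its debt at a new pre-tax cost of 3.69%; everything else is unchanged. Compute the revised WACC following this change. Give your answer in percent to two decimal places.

9.37%

After the change:
Total capital V = 6259 + 2241 = 8500.
Equity: weight = 6259/8500 = 0.7364; cost = 11.8%.
Bank debt: weight = 2241/8500 = 0.2636; after-tax cost = 3.69% × (1 − 30%) = 2.5830%.
WACC = 0.7364 × 11.8000% + 0.2636 × 2.5830% = 9.3700%.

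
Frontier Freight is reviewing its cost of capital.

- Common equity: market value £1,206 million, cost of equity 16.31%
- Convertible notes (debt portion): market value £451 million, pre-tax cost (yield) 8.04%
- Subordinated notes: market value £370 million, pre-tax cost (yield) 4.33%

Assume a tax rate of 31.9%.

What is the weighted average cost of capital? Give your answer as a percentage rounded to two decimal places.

Total capital V = 1206 + 451 + 370 = 2027.
Equity: weight = 1206/2027 = 0.5950; cost = 16.31%.
Convertible notes (debt portion): weight = 451/2027 = 0.2225; after-tax cost = 8.04% × (1 − 31.9%) = 5.4752%.
Subordinated notes: weight = 370/2027 = 0.1825; after-tax cost = 4.33% × (1 − 31.9%) = 2.9487%.
WACC = 0.5950 × 16.3100% + 0.2225 × 5.4752% + 0.1825 × 2.9487% = 11.4604%.

11.46%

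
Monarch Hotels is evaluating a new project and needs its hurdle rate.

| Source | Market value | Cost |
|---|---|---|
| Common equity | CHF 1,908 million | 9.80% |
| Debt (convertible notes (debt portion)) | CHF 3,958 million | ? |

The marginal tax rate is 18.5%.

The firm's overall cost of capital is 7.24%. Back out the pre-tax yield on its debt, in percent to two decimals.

7.37%

Total capital V = 1908 + 3958 = 5866.
Equity weight = 1908/5866 = 0.3253.
Convertible notes (debt portion) weight = 3958/5866 = 0.6747.
Equity contribution = 0.3253 × 9.8% = 3.1876%.
Remaining for debt = 7.24% − 3.1876% = 4.0524%.
Rd × (1 − 18.5%) × 0.6747 = 4.0524%  ⇒  Rd = 7.3692%.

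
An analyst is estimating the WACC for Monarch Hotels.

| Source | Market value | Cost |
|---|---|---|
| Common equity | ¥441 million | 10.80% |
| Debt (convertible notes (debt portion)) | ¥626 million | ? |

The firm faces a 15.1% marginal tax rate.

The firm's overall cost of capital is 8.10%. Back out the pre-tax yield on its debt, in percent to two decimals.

7.30%

Total capital V = 441 + 626 = 1067.
Equity weight = 441/1067 = 0.4133.
Convertible notes (debt portion) weight = 626/1067 = 0.5867.
Equity contribution = 0.4133 × 10.8% = 4.4637%.
Remaining for debt = 8.1% − 4.4637% = 3.6363%.
Rd × (1 − 15.1%) × 0.5867 = 3.6363%  ⇒  Rd = 7.3003%.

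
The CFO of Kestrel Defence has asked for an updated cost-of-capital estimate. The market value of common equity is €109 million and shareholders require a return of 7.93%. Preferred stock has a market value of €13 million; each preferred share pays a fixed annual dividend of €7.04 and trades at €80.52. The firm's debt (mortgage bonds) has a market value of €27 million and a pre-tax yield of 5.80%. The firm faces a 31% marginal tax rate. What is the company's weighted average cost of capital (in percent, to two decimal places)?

7.29%

Cost of preferred: Rp = 7.04 / 80.52 = 8.7432%.
Total capital V = 109 + 13 + 27 = 149.
Equity: weight = 109/149 = 0.7315; cost = 7.93%.
Preferred: weight = 13/149 = 0.0872; cost = 8.7432%.
Mortgage bonds: weight = 27/149 = 0.1812; after-tax cost = 5.8% × (1 − 31%) = 4.0020%.
WACC = 0.7315 × 7.9300% + 0.0872 × 8.7432% + 0.1812 × 4.0020% = 7.2892%.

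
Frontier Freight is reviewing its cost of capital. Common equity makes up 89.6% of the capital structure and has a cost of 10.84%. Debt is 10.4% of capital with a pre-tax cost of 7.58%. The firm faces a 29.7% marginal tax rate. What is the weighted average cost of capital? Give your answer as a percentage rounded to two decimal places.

10.27%

After-tax cost of debt = 7.58% × (1 − 29.7%) = 5.3287%.
WACC = 0.896 × 10.8400% + 0.104 × 5.3287% = 10.2668%.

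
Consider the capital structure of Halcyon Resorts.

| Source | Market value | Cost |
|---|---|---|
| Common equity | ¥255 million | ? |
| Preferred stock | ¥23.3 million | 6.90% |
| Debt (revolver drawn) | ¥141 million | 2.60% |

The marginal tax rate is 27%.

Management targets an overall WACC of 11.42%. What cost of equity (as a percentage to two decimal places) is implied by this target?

Total capital V = 255 + 23.3 + 141 = 419.3.
Equity weight = 255/419.3 = 0.6082.
Preferred weight = 23.3/419.3 = 0.0556.
Revolver drawn weight = 141/419.3 = 0.3363.
Debt contribution = 0.3363 × 2.6% × (1 − 27%) = 0.6382%.
Preferred contribution = 0.0556 × 6.9% = 0.3834%.
Required equity contribution = 11.42% − 1.0217% = 10.3983%.
Re = 10.3983% / 0.6082 = 17.0981%.

17.10%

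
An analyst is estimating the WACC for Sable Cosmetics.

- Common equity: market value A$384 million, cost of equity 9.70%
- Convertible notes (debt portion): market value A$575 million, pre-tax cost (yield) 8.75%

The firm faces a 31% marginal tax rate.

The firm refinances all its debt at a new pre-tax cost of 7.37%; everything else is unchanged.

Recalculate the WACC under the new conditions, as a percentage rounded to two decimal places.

After the change:
Total capital V = 384 + 575 = 959.
Equity: weight = 384/959 = 0.4004; cost = 9.7%.
Convertible notes (debt portion): weight = 575/959 = 0.5996; after-tax cost = 7.37% × (1 − 31%) = 5.0853%.
WACC = 0.4004 × 9.7000% + 0.5996 × 5.0853% = 6.9331%.

6.93%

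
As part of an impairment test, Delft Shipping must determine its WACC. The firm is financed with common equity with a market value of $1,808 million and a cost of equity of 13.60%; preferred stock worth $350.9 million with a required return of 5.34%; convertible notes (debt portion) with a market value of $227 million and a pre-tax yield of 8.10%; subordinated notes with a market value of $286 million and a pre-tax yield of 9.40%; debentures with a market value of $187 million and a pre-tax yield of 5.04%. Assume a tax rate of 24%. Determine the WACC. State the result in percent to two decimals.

Total capital V = 1808 + 350.9 + 227 + 286 + 187 = 2858.9.
Equity: weight = 1808/2858.9 = 0.6324; cost = 13.6%.
Preferred: weight = 350.9/2858.9 = 0.1227; cost = 5.34%.
Convertible notes (debt portion): weight = 227/2858.9 = 0.0794; after-tax cost = 8.1% × (1 − 24%) = 6.1560%.
Subordinated notes: weight = 286/2858.9 = 0.1000; after-tax cost = 9.4% × (1 − 24%) = 7.1440%.
Debentures: weight = 187/2858.9 = 0.0654; after-tax cost = 5.04% × (1 − 24%) = 3.8304%.
WACC = 0.6324 × 13.6000% + 0.1227 × 5.3400% + 0.0794 × 6.1560% + 0.1000 × 7.1440% + 0.0654 × 3.8304% = 10.7102%.

10.71%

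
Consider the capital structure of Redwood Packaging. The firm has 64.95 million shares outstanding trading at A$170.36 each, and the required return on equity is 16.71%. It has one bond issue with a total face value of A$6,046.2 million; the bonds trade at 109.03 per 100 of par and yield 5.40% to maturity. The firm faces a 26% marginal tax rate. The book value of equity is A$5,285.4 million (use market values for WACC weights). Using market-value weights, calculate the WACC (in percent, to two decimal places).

11.96%

Market value of equity E = 170.36 × 64.95m = 11064.882m. Market value of debt D = 6046.2m × 109.03/100 = 6592.17186m.
Total capital V = 11064.882 + 6592.17186 = 17657.05386.
Equity: weight = 11064.882/17657.05386 = 0.6267; cost = 16.71%.
Bonds outstanding: weight = 6592.17186/17657.05386 = 0.3733; after-tax cost = 5.4% × (1 − 26%) = 3.9960%.
WACC = 0.6267 × 16.7100% + 0.3733 × 3.9960% = 11.9633%.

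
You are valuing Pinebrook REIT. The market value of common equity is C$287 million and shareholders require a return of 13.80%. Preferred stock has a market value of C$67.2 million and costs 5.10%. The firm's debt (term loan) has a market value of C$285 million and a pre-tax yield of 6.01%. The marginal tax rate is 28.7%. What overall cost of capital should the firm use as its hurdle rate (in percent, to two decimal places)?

8.64%

Total capital V = 287 + 67.2 + 285 = 639.2.
Equity: weight = 287/639.2 = 0.4490; cost = 13.8%.
Preferred: weight = 67.2/639.2 = 0.1051; cost = 5.1%.
Term loan: weight = 285/639.2 = 0.4459; after-tax cost = 6.01% × (1 − 28.7%) = 4.2851%.
WACC = 0.4490 × 13.8000% + 0.1051 × 5.1000% + 0.4459 × 4.2851% = 8.6430%.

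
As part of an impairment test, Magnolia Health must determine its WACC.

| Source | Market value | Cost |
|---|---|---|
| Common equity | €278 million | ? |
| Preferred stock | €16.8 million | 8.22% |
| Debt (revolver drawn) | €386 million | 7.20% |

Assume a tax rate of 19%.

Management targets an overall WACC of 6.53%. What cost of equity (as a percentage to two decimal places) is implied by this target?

7.40%

Total capital V = 278 + 16.8 + 386 = 680.8.
Equity weight = 278/680.8 = 0.4083.
Preferred weight = 16.8/680.8 = 0.0247.
Revolver drawn weight = 386/680.8 = 0.5670.
Debt contribution = 0.5670 × 7.2% × (1 − 19%) = 3.3066%.
Preferred contribution = 0.0247 × 8.22% = 0.2028%.
Required equity contribution = 6.53% − 3.5095% = 3.0205%.
Re = 3.0205% / 0.4083 = 7.3970%.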